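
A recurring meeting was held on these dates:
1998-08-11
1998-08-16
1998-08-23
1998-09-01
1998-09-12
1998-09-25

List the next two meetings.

1998-10-10, 1998-10-27

Intervals are 5, 7, 9, 11, 13 days — an arithmetic progression with common difference 2.
Next gap: 15 days. 1998-09-25 + 15 days = 1998-10-10.
Next gap: 17 days. 1998-10-10 + 17 days = 1998-10-27.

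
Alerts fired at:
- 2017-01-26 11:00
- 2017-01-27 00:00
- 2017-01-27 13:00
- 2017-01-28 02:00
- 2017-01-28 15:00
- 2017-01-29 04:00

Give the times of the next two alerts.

2017-01-29 17:00, 2017-01-30 06:00

Gaps: 13, 13, 13, 13, 13 hours — each event is 13 hours after the previous one.
2017-01-29 04:00 + 13 h = 2017-01-29 17:00.
2017-01-29 17:00 + 13 h = 2017-01-30 06:00.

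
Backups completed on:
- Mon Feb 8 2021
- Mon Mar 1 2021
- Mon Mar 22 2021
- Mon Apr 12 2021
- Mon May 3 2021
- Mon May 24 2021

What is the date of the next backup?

The spacing is 21, 21, 21, 21, 21 days — always 21 days.
Mon May 24 2021 + 21 days = Mon Jun 14 2021.

Mon Jun 14 2021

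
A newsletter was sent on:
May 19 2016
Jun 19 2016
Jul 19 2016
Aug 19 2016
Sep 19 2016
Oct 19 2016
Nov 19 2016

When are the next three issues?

Dec 19 2016, Jan 19 2017, Feb 19 2017

Each date is the 19th; the gaps (31, 30, 31, 31, 30, 31) track the month lengths.
The rule is the 19th of each month.
Next: December 2016 → Dec 19 2016.
January 2017: Jan 19 2017.
February 2017: Feb 19 2017.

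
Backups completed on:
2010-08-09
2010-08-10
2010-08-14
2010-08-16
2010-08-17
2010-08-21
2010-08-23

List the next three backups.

Gaps: 1, 4, 2, 1, 4, 2 days — not constant, but cyclic with period 3.
The events fall on every Monday, Tuesday and Saturday.
The following Tuesday is 2010-08-24.
Next Saturday: 2010-08-28.
The following Monday is 2010-08-30.

2010-08-24, 2010-08-28, 2010-08-30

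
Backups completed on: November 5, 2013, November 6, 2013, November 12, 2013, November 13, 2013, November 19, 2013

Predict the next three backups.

Gaps: 1, 6, 1, 6 days — not constant, but cyclic with period 2.
The events fall on every Tuesday and Wednesday.
The following Wednesday is November 20, 2013.
The following Tuesday is November 26, 2013.
Next Wednesday: November 27, 2013.

November 20, 2013; November 26, 2013; November 27, 2013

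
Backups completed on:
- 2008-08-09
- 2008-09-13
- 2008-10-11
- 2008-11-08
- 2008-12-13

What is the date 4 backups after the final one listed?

All dates are Saturdays, 35, 28, 28, 35 days apart.
Specifically, the 2nd Saturday of each month.
January 2009 — 2nd Saturday is 2009-01-10.
February 2009 — 2nd Saturday is 2009-02-14.
March 2009 — 2nd Saturday is 2009-03-14.
April 2009 — 2nd Saturday is 2009-04-11.

2009-04-11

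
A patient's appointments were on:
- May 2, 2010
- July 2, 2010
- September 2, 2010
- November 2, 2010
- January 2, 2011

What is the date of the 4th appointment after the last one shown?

September 2, 2011

Each date is the 2nd; the gaps (61, 62, 61, 61) track the month lengths.
The rule is the 2nd of every 2 months.
March 2011: March 2, 2011.
May 2011: May 2, 2011.
July 2011: July 2, 2011.
September 2011: September 2, 2011.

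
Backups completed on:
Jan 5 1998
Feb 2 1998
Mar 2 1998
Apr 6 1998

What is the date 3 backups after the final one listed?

Jul 6 1998

All dates are Mondays, 28, 28, 35 days apart.
Specifically, the 1st Monday of each month.
1st Monday of May 1998: May 4 1998.
1st Monday of June 1998: Jun 1 1998.
July 1998 — 1st Monday is Jul 6 1998.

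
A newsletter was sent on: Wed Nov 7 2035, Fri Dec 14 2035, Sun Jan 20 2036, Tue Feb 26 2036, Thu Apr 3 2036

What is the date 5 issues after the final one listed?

Gaps between consecutive events: 37, 37, 37, 37 days — a constant 37-day interval.
Thu Apr 3 2036 + 37 days = Sat May 10 2036.
Sat May 10 2036 + 37 days = Mon Jun 16 2036.
Mon Jun 16 2036 + 37 days = Wed Jul 23 2036.
Wed Jul 23 2036 + 37 days = Fri Aug 29 2036.
Fri Aug 29 2036 + 37 days = Sun Oct 5 2036.

Sun Oct 5 2036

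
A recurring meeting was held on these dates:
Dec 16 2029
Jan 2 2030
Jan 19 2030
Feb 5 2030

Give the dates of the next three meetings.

Every event comes 17 days after the last (17, 17, 17).
Feb 5 2030 + 17 days = Feb 22 2030.
Feb 22 2030 + 17 days = Mar 11 2030.
Mar 11 2030 + 17 days = Mar 28 2030.

Feb 22 2030, Mar 11 2030, Mar 28 2030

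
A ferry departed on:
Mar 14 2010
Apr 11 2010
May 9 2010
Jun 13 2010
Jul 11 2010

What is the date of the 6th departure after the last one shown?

Jan 9 2011

Gaps: 28, 28, 35, 28 days — a mix of 28 and 35. Every date is a Sunday.
Each is the 2nd Sunday of its month.
August 2010 — 2nd Sunday is Aug 8 2010.
September 2010 — 2nd Sunday is Sep 12 2010.
2nd Sunday of October 2010: Oct 10 2010.
November 2010 — 2nd Sunday is Nov 14 2010.
2nd Sunday of December 2010: Dec 12 2010.
January 2011 — 2nd Sunday is Jan 9 2011.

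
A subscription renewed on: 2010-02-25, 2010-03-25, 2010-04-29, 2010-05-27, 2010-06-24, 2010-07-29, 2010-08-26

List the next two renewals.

2010-09-30, 2010-10-28

Every date is a Thursday; gaps 28, 35, 28, 28, 35, 28 days.
Each is the last Thursday of its month (at least one falls on the 29th or later, ruling out '4th Thursday').
Last Thursday of September 2010: 2010-09-30.
October 2010 ends with Thursday 2010-10-28.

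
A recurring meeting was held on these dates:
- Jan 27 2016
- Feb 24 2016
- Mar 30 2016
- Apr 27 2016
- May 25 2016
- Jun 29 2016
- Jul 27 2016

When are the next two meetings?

These are Wednesdays with 28, 35, 28, 28, 35, 28-day gaps.
Each is the final Wednesday of its month — Mar 30 2016 is past the 28th, so '4th Wednesday' doesn't fit.
Last Wednesday of August 2016: Aug 31 2016.
Last Wednesday of September 2016: Sep 28 2016.

Aug 31 2016, Sep 28 2016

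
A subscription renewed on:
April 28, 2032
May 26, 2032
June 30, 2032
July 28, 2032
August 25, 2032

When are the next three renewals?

September 29, 2032; October 27, 2032; November 24, 2032

All Wednesdays; the gaps (28, 35, 28, 28) vary with month length.
This is the last Wednesday of each month.
Last Wednesday of September 2032: September 29, 2032.
October 2032 ends with Wednesday October 27, 2032.
Last Wednesday of November 2032: November 24, 2032.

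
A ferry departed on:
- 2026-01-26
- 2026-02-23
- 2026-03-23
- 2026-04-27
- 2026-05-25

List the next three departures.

2026-06-22, 2026-07-27, 2026-08-24

These are Mondays at 28- or 35-day spacing (28, 28, 35, 28).
The pattern: 4th Monday of the month.
4th Monday of June 2026: 2026-06-22.
4th Monday of July 2026: 2026-07-27.
4th Monday of August 2026: 2026-08-24.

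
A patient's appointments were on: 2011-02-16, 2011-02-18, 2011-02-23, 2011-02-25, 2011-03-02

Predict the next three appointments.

Gaps: 2, 5, 2, 5 days — not constant, but cyclic with period 2.
The events fall on every Wednesday and Friday.
The following Friday is 2011-03-04.
The following Wednesday is 2011-03-09.
Next Friday: 2011-03-11.

2011-03-04, 2011-03-09, 2011-03-11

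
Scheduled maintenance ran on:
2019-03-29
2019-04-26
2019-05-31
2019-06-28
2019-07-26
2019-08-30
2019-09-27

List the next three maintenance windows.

Every date is a Friday; gaps 28, 35, 28, 28, 35, 28 days.
Each is the last Friday of its month (at least one falls on the 29th or later, ruling out '4th Friday').
October 2019 ends with Friday 2019-10-25.
Last Friday of November 2019: 2019-11-29.
Last Friday of December 2019: 2019-12-27.

2019-10-25, 2019-11-29, 2019-12-27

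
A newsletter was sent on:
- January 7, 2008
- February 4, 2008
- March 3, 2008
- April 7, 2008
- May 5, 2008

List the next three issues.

Gaps: 28, 28, 35, 28 days — a mix of 28 and 35. Every date is a Monday.
Each is the 1st Monday of its month.
June 2008 — 1st Monday is June 2, 2008.
July 2008 — 1st Monday is July 7, 2008.
August 2008 — 1st Monday is August 4, 2008.

June 2, 2008; July 7, 2008; August 4, 2008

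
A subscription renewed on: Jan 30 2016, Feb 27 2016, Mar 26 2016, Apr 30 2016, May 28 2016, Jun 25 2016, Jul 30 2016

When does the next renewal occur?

All Saturdays; the gaps (28, 28, 35, 28, 28, 35) vary with month length.
This is the last Saturday of each month.
Last Saturday of August 2016: Aug 27 2016.

Aug 27 2016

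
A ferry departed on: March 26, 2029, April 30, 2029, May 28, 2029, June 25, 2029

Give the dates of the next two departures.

July 30, 2029; August 27, 2029

Every date is a Monday; gaps 35, 28, 28 days.
Each is the last Monday of its month (at least one falls on the 29th or later, ruling out '4th Monday').
Last Monday of July 2029: July 30, 2029.
August 2029 ends with Monday August 27, 2029.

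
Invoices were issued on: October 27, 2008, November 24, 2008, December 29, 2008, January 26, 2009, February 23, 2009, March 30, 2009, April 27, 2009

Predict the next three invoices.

May 25, 2009; June 29, 2009; July 27, 2009

These are Mondays with 28, 35, 28, 28, 35, 28-day gaps.
Each is the final Monday of its month — December 29, 2008 is past the 28th, so '4th Monday' doesn't fit.
Last Monday of May 2009: May 25, 2009.
Last Monday of June 2009: June 29, 2009.
Last Monday of July 2009: July 27, 2009.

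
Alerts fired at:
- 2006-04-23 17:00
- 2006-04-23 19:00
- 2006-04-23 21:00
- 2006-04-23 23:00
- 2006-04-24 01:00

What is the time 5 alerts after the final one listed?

Gaps: 2, 2, 2, 2 hours — each event is 2 hours after the previous one.
2006-04-24 01:00 + 2 h = 2006-04-24 03:00.
2006-04-24 03:00 + 2 h = 2006-04-24 05:00.
2006-04-24 05:00 + 2 h = 2006-04-24 07:00.
2006-04-24 07:00 + 2 h = 2006-04-24 09:00.
2006-04-24 09:00 + 2 h = 2006-04-24 11:00.

2006-04-24 11:00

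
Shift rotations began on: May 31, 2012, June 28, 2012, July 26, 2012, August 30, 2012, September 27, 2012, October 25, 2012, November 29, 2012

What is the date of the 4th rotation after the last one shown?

March 28, 2013

Every date is a Thursday; gaps 28, 28, 35, 28, 28, 35 days.
Each is the last Thursday of its month (at least one falls on the 29th or later, ruling out '4th Thursday').
December 2012 ends with Thursday December 27, 2012.
Last Thursday of January 2013: January 31, 2013.
Last Thursday of February 2013: February 28, 2013.
March 2013 ends with Thursday March 28, 2013.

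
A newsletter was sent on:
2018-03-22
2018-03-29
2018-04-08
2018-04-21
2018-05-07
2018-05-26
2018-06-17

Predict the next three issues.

2018-07-12, 2018-08-09, 2018-09-09

Gaps: 7, 10, 13, 16, 19, 22 days — each gap is 3 larger than the previous one.
Next gap: 25 days. 2018-06-17 + 25 days = 2018-07-12.
Next gap: 28 days. 2018-07-12 + 28 days = 2018-08-09.
Next gap: 31 days. 2018-08-09 + 31 days = 2018-09-09.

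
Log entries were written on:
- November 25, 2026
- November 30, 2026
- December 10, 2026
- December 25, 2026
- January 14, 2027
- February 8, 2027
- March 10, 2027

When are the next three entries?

The spacing grows by 5 each time: 5, 10, 15, 20, 25, 30 days.
Next gap: 35 days. March 10, 2027 + 35 days = April 14, 2027.
Next gap: 40 days. April 14, 2027 + 40 days = May 24, 2027.
Next gap: 45 days. May 24, 2027 + 45 days = July 8, 2027.

April 14, 2027; May 24, 2027; July 8, 2027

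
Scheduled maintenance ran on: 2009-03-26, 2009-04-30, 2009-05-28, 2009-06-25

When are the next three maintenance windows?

2009-07-30, 2009-08-27, 2009-09-24

All Thursdays; the gaps (35, 28, 28) vary with month length.
This is the last Thursday of each month.
July 2009 ends with Thursday 2009-07-30.
Last Thursday of August 2009: 2009-08-27.
Last Thursday of September 2009: 2009-09-24.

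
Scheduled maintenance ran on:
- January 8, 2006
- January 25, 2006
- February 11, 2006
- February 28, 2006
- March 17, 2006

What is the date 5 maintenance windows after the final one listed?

June 10, 2006

Every event comes 17 days after the last (17, 17, 17, 17).
March 17, 2006 + 17 days = April 3, 2006.
April 3, 2006 + 17 days = April 20, 2006.
April 20, 2006 + 17 days = May 7, 2006.
May 7, 2006 + 17 days = May 24, 2006.
May 24, 2006 + 17 days = June 10, 2006.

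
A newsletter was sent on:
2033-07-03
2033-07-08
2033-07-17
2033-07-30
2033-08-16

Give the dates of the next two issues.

2033-09-06, 2033-10-01

Intervals are 5, 9, 13, 17 days — an arithmetic progression with common difference 4.
Next gap: 21 days. 2033-08-16 + 21 days = 2033-09-06.
Next gap: 25 days. 2033-09-06 + 25 days = 2033-10-01.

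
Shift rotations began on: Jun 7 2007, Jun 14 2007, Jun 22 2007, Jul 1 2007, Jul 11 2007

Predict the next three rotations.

Gaps: 7, 8, 9, 10 days — each gap is 1 larger than the previous one.
Next gap: 11 days. Jul 11 2007 + 11 days = Jul 22 2007.
Next gap: 12 days. Jul 22 2007 + 12 days = Aug 3 2007.
Next gap: 13 days. Aug 3 2007 + 13 days = Aug 16 2007.

Jul 22 2007, Aug 3 2007, Aug 16 2007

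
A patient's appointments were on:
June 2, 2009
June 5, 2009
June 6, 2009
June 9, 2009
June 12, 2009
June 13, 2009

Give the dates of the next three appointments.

The gap pattern 3, 1, 3, 3, 1 repeats every 3 events.
These are the Tuesdays, Fridays and Saturdays of each week.
The following Tuesday is June 16, 2009.
The following Friday is June 19, 2009.
Next Saturday: June 20, 2009.

June 16, 2009; June 19, 2009; June 20, 2009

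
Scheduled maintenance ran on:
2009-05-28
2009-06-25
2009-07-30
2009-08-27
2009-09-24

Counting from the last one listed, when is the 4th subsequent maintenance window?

2010-01-28

All Thursdays; the gaps (28, 35, 28, 28) vary with month length.
This is the last Thursday of each month.
October 2009 ends with Thursday 2009-10-29.
Last Thursday of November 2009: 2009-11-26.
Last Thursday of December 2009: 2009-12-31.
January 2010 ends with Thursday 2010-01-28.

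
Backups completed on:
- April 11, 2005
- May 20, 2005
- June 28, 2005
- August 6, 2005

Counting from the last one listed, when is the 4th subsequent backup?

Every event comes 39 days after the last (39, 39, 39).
August 6, 2005 + 39 days = September 14, 2005.
September 14, 2005 + 39 days = October 23, 2005.
October 23, 2005 + 39 days = December 1, 2005.
December 1, 2005 + 39 days = January 9, 2006.

January 9, 2006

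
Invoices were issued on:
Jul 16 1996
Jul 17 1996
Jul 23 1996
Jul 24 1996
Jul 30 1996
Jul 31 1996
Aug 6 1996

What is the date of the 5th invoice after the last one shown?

Aug 21 1996

Every event lands on a Tuesday or Wednesday (gaps cycle 1, 6, 1, 6, 1, 6).
So the schedule is: every Tuesday and Wednesday.
The following Wednesday is Aug 7 1996.
Next Tuesday: Aug 13 1996.
Next Wednesday: Aug 14 1996.
Next Tuesday: Aug 20 1996.
Next Wednesday: Aug 21 1996.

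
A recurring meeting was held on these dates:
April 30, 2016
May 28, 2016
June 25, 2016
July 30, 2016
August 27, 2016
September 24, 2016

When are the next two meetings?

October 29, 2016; November 26, 2016

Every date is a Saturday; gaps 28, 28, 35, 28, 28 days.
Each is the last Saturday of its month (at least one falls on the 29th or later, ruling out '4th Saturday').
Last Saturday of October 2016: October 29, 2016.
November 2016 ends with Saturday November 26, 2016.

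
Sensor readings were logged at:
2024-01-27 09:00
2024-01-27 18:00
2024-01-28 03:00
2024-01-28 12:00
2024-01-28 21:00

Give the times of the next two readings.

Spacing: 9, 9, 9, 9 h — constant 9 h.
2024-01-28 21:00 + 9 h = 2024-01-29 06:00.
2024-01-29 06:00 + 9 h = 2024-01-29 15:00.

2024-01-29 06:00, 2024-01-29 15:00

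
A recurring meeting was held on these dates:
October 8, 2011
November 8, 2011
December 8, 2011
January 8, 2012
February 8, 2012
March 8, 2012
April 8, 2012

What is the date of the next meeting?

The day-of-month is always 8 (31, 30, 31, 31, 29, 31 days between events).
So this recurs on the 8th of each month.
May 2012: May 8, 2012.

May 8, 2012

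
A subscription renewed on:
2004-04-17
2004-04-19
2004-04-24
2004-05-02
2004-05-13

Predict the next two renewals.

Intervals are 2, 5, 8, 11 days — an arithmetic progression with common difference 3.
Next gap: 14 days. 2004-05-13 + 14 days = 2004-05-27.
Next gap: 17 days. 2004-05-27 + 17 days = 2004-06-13.

2004-05-27, 2004-06-13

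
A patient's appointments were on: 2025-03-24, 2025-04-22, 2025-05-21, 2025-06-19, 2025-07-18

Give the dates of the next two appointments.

Every event comes 29 days after the last (29, 29, 29, 29).
2025-07-18 + 29 days = 2025-08-16.
2025-08-16 + 29 days = 2025-09-14.

2025-08-16, 2025-09-14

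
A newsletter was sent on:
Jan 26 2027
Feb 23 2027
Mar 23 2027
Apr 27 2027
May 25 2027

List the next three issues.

Jun 22 2027, Jul 27 2027, Aug 24 2027

These are Tuesdays at 28- or 35-day spacing (28, 28, 35, 28).
The pattern: 4th Tuesday of the month.
4th Tuesday of June 2027: Jun 22 2027.
4th Tuesday of July 2027: Jul 27 2027.
August 2027 — 4th Tuesday is Aug 24 2027.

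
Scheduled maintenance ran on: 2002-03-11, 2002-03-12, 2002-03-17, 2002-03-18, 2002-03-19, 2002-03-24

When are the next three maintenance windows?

2002-03-25, 2002-03-26, 2002-03-31

Every event lands on a Monday or Tuesday or Sunday (gaps cycle 1, 5, 1, 1, 5).
So the schedule is: every Monday, Tuesday and Sunday.
Next Monday: 2002-03-25.
Next Tuesday: 2002-03-26.
Next Sunday: 2002-03-31.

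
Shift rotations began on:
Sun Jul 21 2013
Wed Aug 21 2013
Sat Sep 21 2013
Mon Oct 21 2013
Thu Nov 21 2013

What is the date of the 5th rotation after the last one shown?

Mon Apr 21 2014

The day-of-month is always 21 (31, 31, 30, 31 days between events).
So this recurs on the 21st of each month.
Next: December 2013 → Sat Dec 21 2013.
January 2014: Tue Jan 21 2014.
February 2014: Fri Feb 21 2014.
Next: March 2014 → Fri Mar 21 2014.
April 2014: Mon Apr 21 2014.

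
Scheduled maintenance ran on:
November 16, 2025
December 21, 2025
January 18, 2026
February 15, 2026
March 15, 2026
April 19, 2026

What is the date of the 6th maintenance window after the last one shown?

October 18, 2026

These are Sundays at 28- or 35-day spacing (35, 28, 28, 28, 35).
The pattern: 3rd Sunday of the month.
May 2026 — 3rd Sunday is May 17, 2026.
June 2026 — 3rd Sunday is June 21, 2026.
July 2026 — 3rd Sunday is July 19, 2026.
August 2026 — 3rd Sunday is August 16, 2026.
3rd Sunday of September 2026: September 20, 2026.
October 2026 — 3rd Sunday is October 18, 2026.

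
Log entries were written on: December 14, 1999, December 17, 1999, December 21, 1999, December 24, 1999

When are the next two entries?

December 28, 1999; December 31, 1999

The gap pattern 3, 4, 3 repeats every 2 events.
These are the Tuesdays and Fridays of each week.
The following Tuesday is December 28, 1999.
Next Friday: December 31, 1999.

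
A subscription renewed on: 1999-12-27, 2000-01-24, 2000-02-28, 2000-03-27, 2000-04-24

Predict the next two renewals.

All dates are Mondays, 28, 35, 28, 28 days apart.
Specifically, the 4th Monday of each month.
4th Monday of May 2000: 2000-05-22.
June 2000 — 4th Monday is 2000-06-26.

2000-05-22, 2000-06-26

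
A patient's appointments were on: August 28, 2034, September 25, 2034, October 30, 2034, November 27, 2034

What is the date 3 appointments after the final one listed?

These are Mondays with 28, 35, 28-day gaps.
Each is the final Monday of its month — October 30, 2034 is past the 28th, so '4th Monday' doesn't fit.
December 2034 ends with Monday December 25, 2034.
Last Monday of January 2035: January 29, 2035.
Last Monday of February 2035: February 26, 2035.

February 26, 2035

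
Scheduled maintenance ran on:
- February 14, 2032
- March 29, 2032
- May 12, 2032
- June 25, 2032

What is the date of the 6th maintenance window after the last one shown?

March 16, 2033

The spacing is 44, 44, 44 days — always 44 days.
June 25, 2032 + 44 days = August 8, 2032.
August 8, 2032 + 44 days = September 21, 2032.
September 21, 2032 + 44 days = November 4, 2032.
November 4, 2032 + 44 days = December 18, 2032.
December 18, 2032 + 44 days = January 31, 2033.
January 31, 2033 + 44 days = March 16, 2033.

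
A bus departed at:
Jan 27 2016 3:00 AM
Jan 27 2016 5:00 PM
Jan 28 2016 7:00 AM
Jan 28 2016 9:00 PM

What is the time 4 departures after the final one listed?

Spacing: 14, 14, 14 h — constant 14 h.
Jan 28 2016 9:00 PM + 14 h = Jan 29 2016 11:00 AM.
Jan 29 2016 11:00 AM + 14 h = Jan 30 2016 1:00 AM.
Jan 30 2016 1:00 AM + 14 h = Jan 30 2016 3:00 PM.
Jan 30 2016 3:00 PM + 14 h = Jan 31 2016 5:00 AM.

Jan 31 2016 5:00 AM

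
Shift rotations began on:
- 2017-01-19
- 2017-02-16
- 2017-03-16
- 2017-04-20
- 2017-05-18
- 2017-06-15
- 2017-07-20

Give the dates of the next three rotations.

These are Thursdays at 28- or 35-day spacing (28, 28, 35, 28, 28, 35).
The pattern: 3rd Thursday of the month.
August 2017 — 3rd Thursday is 2017-08-17.
September 2017 — 3rd Thursday is 2017-09-21.
3rd Thursday of October 2017: 2017-10-19.

2017-08-17, 2017-09-21, 2017-10-19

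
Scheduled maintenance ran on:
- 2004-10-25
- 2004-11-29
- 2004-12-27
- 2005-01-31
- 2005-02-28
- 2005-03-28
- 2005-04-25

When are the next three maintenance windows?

2005-05-30, 2005-06-27, 2005-07-25

Every date is a Monday; gaps 35, 28, 35, 28, 28, 28 days.
Each is the last Monday of its month (at least one falls on the 29th or later, ruling out '4th Monday').
May 2005 ends with Monday 2005-05-30.
Last Monday of June 2005: 2005-06-27.
Last Monday of July 2005: 2005-07-25.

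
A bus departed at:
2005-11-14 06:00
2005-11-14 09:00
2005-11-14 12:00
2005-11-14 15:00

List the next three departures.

2005-11-14 18:00, 2005-11-14 21:00, 2005-11-15 00:00

Spacing: 3, 3, 3 h — constant 3 h.
2005-11-14 15:00 + 3 h = 2005-11-14 18:00.
2005-11-14 18:00 + 3 h = 2005-11-14 21:00.
2005-11-14 21:00 + 3 h = 2005-11-15 00:00.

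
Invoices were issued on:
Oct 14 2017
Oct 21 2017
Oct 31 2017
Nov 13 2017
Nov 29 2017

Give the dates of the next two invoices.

The spacing grows by 3 each time: 7, 10, 13, 16 days.
Next gap: 19 days. Nov 29 2017 + 19 days = Dec 18 2017.
Next gap: 22 days. Dec 18 2017 + 22 days = Jan 9 2018.

Dec 18 2017, Jan 9 2018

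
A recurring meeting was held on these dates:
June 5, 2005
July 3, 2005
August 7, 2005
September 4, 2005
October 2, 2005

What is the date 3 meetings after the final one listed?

January 1, 2006

Gaps: 28, 35, 28, 28 days — a mix of 28 and 35. Every date is a Sunday.
Each is the 1st Sunday of its month.
1st Sunday of November 2005: November 6, 2005.
December 2005 — 1st Sunday is December 4, 2005.
January 2006 — 1st Sunday is January 1, 2006.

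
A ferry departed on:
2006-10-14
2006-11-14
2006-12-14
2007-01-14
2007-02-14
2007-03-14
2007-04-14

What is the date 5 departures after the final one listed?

Gaps: 31, 30, 31, 31, 28, 31 days — not constant. Every event is on the 14th of the month.
Pattern: the 14th of each month.
Next: May 2007 → 2007-05-14.
Next: June 2007 → 2007-06-14.
July 2007: 2007-07-14.
August 2007: 2007-08-14.
Next: September 2007 → 2007-09-14.

2007-09-14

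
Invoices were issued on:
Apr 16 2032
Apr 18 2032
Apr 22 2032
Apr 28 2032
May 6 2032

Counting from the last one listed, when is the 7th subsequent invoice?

Intervals are 2, 4, 6, 8 days — an arithmetic progression with common difference 2.
Next gap: 10 days. May 6 2032 + 10 days = May 16 2032.
Next gap: 12 days. May 16 2032 + 12 days = May 28 2032.
Next gap: 14 days. May 28 2032 + 14 days = Jun 11 2032.
Next gap: 16 days. Jun 11 2032 + 16 days = Jun 27 2032.
Next gap: 18 days. Jun 27 2032 + 18 days = Jul 15 2032.
Next gap: 20 days. Jul 15 2032 + 20 days = Aug 4 2032.
Next gap: 22 days. Aug 4 2032 + 22 days = Aug 26 2032.

Aug 26 2032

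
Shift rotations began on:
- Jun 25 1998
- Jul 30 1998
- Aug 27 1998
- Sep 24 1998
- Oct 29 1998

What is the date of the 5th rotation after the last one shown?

Mar 25 1999

Every date is a Thursday; gaps 35, 28, 28, 35 days.
Each is the last Thursday of its month (at least one falls on the 29th or later, ruling out '4th Thursday').
November 1998 ends with Thursday Nov 26 1998.
Last Thursday of December 1998: Dec 31 1998.
January 1999 ends with Thursday Jan 28 1999.
February 1999 ends with Thursday Feb 25 1999.
March 1999 ends with Thursday Mar 25 1999.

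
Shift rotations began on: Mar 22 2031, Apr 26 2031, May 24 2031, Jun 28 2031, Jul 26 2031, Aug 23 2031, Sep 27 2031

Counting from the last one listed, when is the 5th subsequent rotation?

Feb 28 2032

These are Saturdays at 28- or 35-day spacing (35, 28, 35, 28, 28, 35).
The pattern: 4th Saturday of the month.
October 2031 — 4th Saturday is Oct 25 2031.
November 2031 — 4th Saturday is Nov 22 2031.
December 2031 — 4th Saturday is Dec 27 2031.
January 2032 — 4th Saturday is Jan 24 2032.
February 2032 — 4th Saturday is Feb 28 2032.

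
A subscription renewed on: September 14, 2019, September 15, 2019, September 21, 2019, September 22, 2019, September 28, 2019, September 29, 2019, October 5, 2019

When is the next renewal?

Gaps: 1, 6, 1, 6, 1, 6 days — not constant, but cyclic with period 2.
The events fall on every Saturday and Sunday.
Next Sunday: October 6, 2019.

October 6, 2019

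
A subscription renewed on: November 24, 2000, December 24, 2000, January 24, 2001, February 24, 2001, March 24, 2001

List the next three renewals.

The day-of-month is always 24 (30, 31, 31, 28 days between events).
So this recurs on the 24th of each month.
April 2001: April 24, 2001.
May 2001: May 24, 2001.
June 2001: June 24, 2001.

April 24, 2001; May 24, 2001; June 24, 2001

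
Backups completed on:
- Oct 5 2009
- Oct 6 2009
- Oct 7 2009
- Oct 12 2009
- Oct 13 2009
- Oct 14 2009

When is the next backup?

The gap pattern 1, 1, 5, 1, 1 repeats every 3 events.
These are the Mondays, Tuesdays and Wednesdays of each week.
The following Monday is Oct 19 2009.

Oct 19 2009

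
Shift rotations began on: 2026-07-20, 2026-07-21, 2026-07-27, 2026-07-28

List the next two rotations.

2026-08-03, 2026-08-04

Gaps: 1, 6, 1 days — not constant, but cyclic with period 2.
The events fall on every Monday and Tuesday.
The following Monday is 2026-08-03.
Next Tuesday: 2026-08-04.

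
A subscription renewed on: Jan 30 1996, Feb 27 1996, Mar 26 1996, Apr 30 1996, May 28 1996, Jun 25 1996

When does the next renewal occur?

Jul 30 1996

All Tuesdays; the gaps (28, 28, 35, 28, 28) vary with month length.
This is the last Tuesday of each month.
July 1996 ends with Tuesday Jul 30 1996.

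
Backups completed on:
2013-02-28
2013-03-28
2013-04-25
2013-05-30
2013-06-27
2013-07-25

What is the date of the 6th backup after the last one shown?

All Thursdays; the gaps (28, 28, 35, 28, 28) vary with month length.
This is the last Thursday of each month.
August 2013 ends with Thursday 2013-08-29.
Last Thursday of September 2013: 2013-09-26.
October 2013 ends with Thursday 2013-10-31.
November 2013 ends with Thursday 2013-11-28.
December 2013 ends with Thursday 2013-12-26.
January 2014 ends with Thursday 2014-01-30.

2014-01-30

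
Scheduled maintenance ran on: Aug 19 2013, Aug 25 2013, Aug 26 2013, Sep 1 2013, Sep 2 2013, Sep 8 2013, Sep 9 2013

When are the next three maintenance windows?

The gap pattern 6, 1, 6, 1, 6, 1 repeats every 2 events.
These are the Mondays and Sundays of each week.
Next Sunday: Sep 15 2013.
The following Monday is Sep 16 2013.
Next Sunday: Sep 22 2013.

Sep 15 2013, Sep 16 2013, Sep 22 2013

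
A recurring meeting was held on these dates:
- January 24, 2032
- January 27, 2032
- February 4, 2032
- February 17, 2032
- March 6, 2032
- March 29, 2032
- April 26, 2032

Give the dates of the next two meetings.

May 29, 2032; July 6, 2032

The spacing grows by 5 each time: 3, 8, 13, 18, 23, 28 days.
Next gap: 33 days. April 26, 2032 + 33 days = May 29, 2032.
Next gap: 38 days. May 29, 2032 + 38 days = July 6, 2032.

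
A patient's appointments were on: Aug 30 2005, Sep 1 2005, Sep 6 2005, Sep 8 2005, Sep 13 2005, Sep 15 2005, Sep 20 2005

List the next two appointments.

Every event lands on a Tuesday or Thursday (gaps cycle 2, 5, 2, 5, 2, 5).
So the schedule is: every Tuesday and Thursday.
Next Thursday: Sep 22 2005.
Next Tuesday: Sep 27 2005.

Sep 22 2005, Sep 27 2005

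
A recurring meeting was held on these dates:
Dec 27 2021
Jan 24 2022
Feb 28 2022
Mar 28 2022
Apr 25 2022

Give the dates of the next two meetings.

May 23 2022, Jun 27 2022

Gaps: 28, 35, 28, 28 days — a mix of 28 and 35. Every date is a Monday.
Each is the 4th Monday of its month.
May 2022 — 4th Monday is May 23 2022.
June 2022 — 4th Monday is Jun 27 2022.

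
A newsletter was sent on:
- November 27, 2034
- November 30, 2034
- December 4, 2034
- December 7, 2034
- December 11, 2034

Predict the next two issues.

Every event lands on a Monday or Thursday (gaps cycle 3, 4, 3, 4).
So the schedule is: every Monday and Thursday.
Next Thursday: December 14, 2034.
Next Monday: December 18, 2034.

December 14, 2034; December 18, 2034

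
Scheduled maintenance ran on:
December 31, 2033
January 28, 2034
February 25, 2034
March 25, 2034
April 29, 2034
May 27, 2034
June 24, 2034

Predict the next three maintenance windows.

All Saturdays; the gaps (28, 28, 28, 35, 28, 28) vary with month length.
This is the last Saturday of each month.
Last Saturday of July 2034: July 29, 2034.
Last Saturday of August 2034: August 26, 2034.
Last Saturday of September 2034: September 30, 2034.

July 29, 2034; August 26, 2034; September 30, 2034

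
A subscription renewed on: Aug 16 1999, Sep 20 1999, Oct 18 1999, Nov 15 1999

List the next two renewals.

All dates are Mondays, 35, 28, 28 days apart.
Specifically, the 3rd Monday of each month.
December 1999 — 3rd Monday is Dec 20 1999.
January 2000 — 3rd Monday is Jan 17 2000.

Dec 20 1999, Jan 17 2000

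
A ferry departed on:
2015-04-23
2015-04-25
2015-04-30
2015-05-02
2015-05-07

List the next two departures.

Gaps: 2, 5, 2, 5 days — not constant, but cyclic with period 2.
The events fall on every Thursday and Saturday.
The following Saturday is 2015-05-09.
The following Thursday is 2015-05-14.

2015-05-09, 2015-05-14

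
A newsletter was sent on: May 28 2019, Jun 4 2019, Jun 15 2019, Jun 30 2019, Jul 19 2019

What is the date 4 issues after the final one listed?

Nov 12 2019

Intervals are 7, 11, 15, 19 days — an arithmetic progression with common difference 4.
Next gap: 23 days. Jul 19 2019 + 23 days = Aug 11 2019.
Next gap: 27 days. Aug 11 2019 + 27 days = Sep 7 2019.
Next gap: 31 days. Sep 7 2019 + 31 days = Oct 8 2019.
Next gap: 35 days. Oct 8 2019 + 35 days = Nov 12 2019.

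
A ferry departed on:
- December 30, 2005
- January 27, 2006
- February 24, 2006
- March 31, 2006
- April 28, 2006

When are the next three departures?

Every date is a Friday; gaps 28, 28, 35, 28 days.
Each is the last Friday of its month (at least one falls on the 29th or later, ruling out '4th Friday').
May 2006 ends with Friday May 26, 2006.
June 2006 ends with Friday June 30, 2006.
Last Friday of July 2006: July 28, 2006.

May 26, 2006; June 30, 2006; July 28, 2006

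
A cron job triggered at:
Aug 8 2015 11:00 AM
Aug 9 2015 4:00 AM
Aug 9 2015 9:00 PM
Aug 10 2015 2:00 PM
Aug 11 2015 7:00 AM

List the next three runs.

Spacing: 17, 17, 17, 17 h — constant 17 h.
Aug 11 2015 7:00 AM + 17 h = Aug 12 2015 12:00 AM.
Aug 12 2015 12:00 AM + 17 h = Aug 12 2015 5:00 PM.
Aug 12 2015 5:00 PM + 17 h = Aug 13 2015 10:00 AM.

Aug 12 2015 12:00 AM, Aug 12 2015 5:00 PM, Aug 13 2015 10:00 AM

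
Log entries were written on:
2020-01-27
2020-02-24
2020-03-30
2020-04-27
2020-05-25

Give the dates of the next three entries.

All Mondays; the gaps (28, 35, 28, 28) vary with month length.
This is the last Monday of each month.
June 2020 ends with Monday 2020-06-29.
July 2020 ends with Monday 2020-07-27.
Last Monday of August 2020: 2020-08-31.

2020-06-29, 2020-07-27, 2020-08-31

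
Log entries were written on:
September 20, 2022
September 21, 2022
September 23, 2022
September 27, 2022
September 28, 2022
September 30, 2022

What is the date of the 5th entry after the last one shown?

Every event lands on a Tuesday or Wednesday or Friday (gaps cycle 1, 2, 4, 1, 2).
So the schedule is: every Tuesday, Wednesday and Friday.
The following Tuesday is October 4, 2022.
The following Wednesday is October 5, 2022.
Next Friday: October 7, 2022.
Next Tuesday: October 11, 2022.
Next Wednesday: October 12, 2022.

October 12, 2022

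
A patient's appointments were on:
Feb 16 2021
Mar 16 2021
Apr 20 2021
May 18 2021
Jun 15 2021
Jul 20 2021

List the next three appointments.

Gaps: 28, 35, 28, 28, 35 days — a mix of 28 and 35. Every date is a Tuesday.
Each is the 3rd Tuesday of its month.
3rd Tuesday of August 2021: Aug 17 2021.
3rd Tuesday of September 2021: Sep 21 2021.
October 2021 — 3rd Tuesday is Oct 19 2021.

Aug 17 2021, Sep 21 2021, Oct 19 2021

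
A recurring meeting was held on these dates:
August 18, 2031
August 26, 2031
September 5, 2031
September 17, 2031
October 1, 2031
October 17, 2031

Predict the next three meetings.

November 4, 2031; November 24, 2031; December 16, 2031

The spacing grows by 2 each time: 8, 10, 12, 14, 16 days.
Next gap: 18 days. October 17, 2031 + 18 days = November 4, 2031.
Next gap: 20 days. November 4, 2031 + 20 days = November 24, 2031.
Next gap: 22 days. November 24, 2031 + 22 days = December 16, 2031.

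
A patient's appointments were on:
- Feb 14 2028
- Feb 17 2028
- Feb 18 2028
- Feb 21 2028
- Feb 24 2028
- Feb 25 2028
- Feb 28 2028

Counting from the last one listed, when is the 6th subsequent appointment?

The gap pattern 3, 1, 3, 3, 1, 3 repeats every 3 events.
These are the Mondays, Thursdays and Fridays of each week.
Next Thursday: Mar 2 2028.
Next Friday: Mar 3 2028.
The following Monday is Mar 6 2028.
The following Thursday is Mar 9 2028.
Next Friday: Mar 10 2028.
The following Monday is Mar 13 2028.

Mar 13 2028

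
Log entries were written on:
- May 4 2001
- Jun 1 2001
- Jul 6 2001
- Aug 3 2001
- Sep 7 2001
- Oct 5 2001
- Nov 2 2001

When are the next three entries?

All dates are Fridays, 28, 35, 28, 35, 28, 28 days apart.
Specifically, the 1st Friday of each month.
1st Friday of December 2001: Dec 7 2001.
1st Friday of January 2002: Jan 4 2002.
1st Friday of February 2002: Feb 1 2002.

Dec 7 2001, Jan 4 2002, Feb 1 2002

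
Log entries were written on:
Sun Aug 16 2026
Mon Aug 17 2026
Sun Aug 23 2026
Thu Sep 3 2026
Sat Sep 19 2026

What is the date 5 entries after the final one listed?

The spacing grows by 5 each time: 1, 6, 11, 16 days.
Next gap: 21 days. Sat Sep 19 2026 + 21 days = Sat Oct 10 2026.
Next gap: 26 days. Sat Oct 10 2026 + 26 days = Thu Nov 5 2026.
Next gap: 31 days. Thu Nov 5 2026 + 31 days = Sun Dec 6 2026.
Next gap: 36 days. Sun Dec 6 2026 + 36 days = Mon Jan 11 2027.
Next gap: 41 days. Mon Jan 11 2027 + 41 days = Sun Feb 21 2027.

Sun Feb 21 2027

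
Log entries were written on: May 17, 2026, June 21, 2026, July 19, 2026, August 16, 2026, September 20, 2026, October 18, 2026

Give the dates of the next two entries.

November 15, 2026; December 20, 2026

These are Sundays at 28- or 35-day spacing (35, 28, 28, 35, 28).
The pattern: 3rd Sunday of the month.
November 2026 — 3rd Sunday is November 15, 2026.
3rd Sunday of December 2026: December 20, 2026.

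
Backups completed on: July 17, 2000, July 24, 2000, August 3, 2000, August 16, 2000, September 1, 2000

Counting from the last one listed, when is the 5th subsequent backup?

Gaps: 7, 10, 13, 16 days — each gap is 3 larger than the previous one.
Next gap: 19 days. September 1, 2000 + 19 days = September 20, 2000.
Next gap: 22 days. September 20, 2000 + 22 days = October 12, 2000.
Next gap: 25 days. October 12, 2000 + 25 days = November 6, 2000.
Next gap: 28 days. November 6, 2000 + 28 days = December 4, 2000.
Next gap: 31 days. December 4, 2000 + 31 days = January 4, 2001.

January 4, 2001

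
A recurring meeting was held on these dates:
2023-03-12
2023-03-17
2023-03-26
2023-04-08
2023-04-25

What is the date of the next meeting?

Gaps: 5, 9, 13, 17 days — each gap is 4 larger than the previous one.
Next gap: 21 days. 2023-04-25 + 21 days = 2023-05-16.

2023-05-16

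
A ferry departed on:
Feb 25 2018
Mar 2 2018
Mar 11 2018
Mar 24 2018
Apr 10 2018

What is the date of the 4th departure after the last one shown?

Jul 27 2018

Intervals are 5, 9, 13, 17 days — an arithmetic progression with common difference 4.
Next gap: 21 days. Apr 10 2018 + 21 days = May 1 2018.
Next gap: 25 days. May 1 2018 + 25 days = May 26 2018.
Next gap: 29 days. May 26 2018 + 29 days = Jun 24 2018.
Next gap: 33 days. Jun 24 2018 + 33 days = Jul 27 2018.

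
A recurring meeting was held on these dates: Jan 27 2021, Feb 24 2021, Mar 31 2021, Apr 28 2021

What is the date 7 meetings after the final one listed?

Every date is a Wednesday; gaps 28, 35, 28 days.
Each is the last Wednesday of its month (at least one falls on the 29th or later, ruling out '4th Wednesday').
Last Wednesday of May 2021: May 26 2021.
Last Wednesday of June 2021: Jun 30 2021.
July 2021 ends with Wednesday Jul 28 2021.
Last Wednesday of August 2021: Aug 25 2021.
September 2021 ends with Wednesday Sep 29 2021.
October 2021 ends with Wednesday Oct 27 2021.
November 2021 ends with Wednesday Nov 24 2021.

Nov 24 2021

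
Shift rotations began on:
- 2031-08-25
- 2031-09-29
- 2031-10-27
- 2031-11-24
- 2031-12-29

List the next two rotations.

All Mondays; the gaps (35, 28, 28, 35) vary with month length.
This is the last Monday of each month.
Last Monday of January 2032: 2032-01-26.
February 2032 ends with Monday 2032-02-23.

2032-01-26, 2032-02-23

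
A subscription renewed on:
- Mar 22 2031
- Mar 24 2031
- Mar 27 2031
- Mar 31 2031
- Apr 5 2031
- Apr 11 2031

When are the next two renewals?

Apr 18 2031, Apr 26 2031

Intervals are 2, 3, 4, 5, 6 days — an arithmetic progression with common difference 1.
Next gap: 7 days. Apr 11 2031 + 7 days = Apr 18 2031.
Next gap: 8 days. Apr 18 2031 + 8 days = Apr 26 2031.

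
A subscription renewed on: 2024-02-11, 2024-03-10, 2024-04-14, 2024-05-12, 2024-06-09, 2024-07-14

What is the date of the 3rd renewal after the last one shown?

Gaps: 28, 35, 28, 28, 35 days — a mix of 28 and 35. Every date is a Sunday.
Each is the 2nd Sunday of its month.
August 2024 — 2nd Sunday is 2024-08-11.
2nd Sunday of September 2024: 2024-09-08.
2nd Sunday of October 2024: 2024-10-13.

2024-10-13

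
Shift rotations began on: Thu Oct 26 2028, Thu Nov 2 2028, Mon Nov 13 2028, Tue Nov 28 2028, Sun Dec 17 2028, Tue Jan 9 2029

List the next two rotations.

Intervals are 7, 11, 15, 19, 23 days — an arithmetic progression with common difference 4.
Next gap: 27 days. Tue Jan 9 2029 + 27 days = Mon Feb 5 2029.
Next gap: 31 days. Mon Feb 5 2029 + 31 days = Thu Mar 8 2029.

Mon Feb 5 2029, Thu Mar 8 2029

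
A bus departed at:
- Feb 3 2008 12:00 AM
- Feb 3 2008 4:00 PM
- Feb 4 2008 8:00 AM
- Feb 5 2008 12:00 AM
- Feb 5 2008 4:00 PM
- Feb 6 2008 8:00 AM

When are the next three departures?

Spacing: 16, 16, 16, 16, 16 h — constant 16 h.
Feb 6 2008 8:00 AM + 16 h = Feb 7 2008 12:00 AM.
Feb 7 2008 12:00 AM + 16 h = Feb 7 2008 4:00 PM.
Feb 7 2008 4:00 PM + 16 h = Feb 8 2008 8:00 AM.

Feb 7 2008 12:00 AM, Feb 7 2008 4:00 PM, Feb 8 2008 8:00 AM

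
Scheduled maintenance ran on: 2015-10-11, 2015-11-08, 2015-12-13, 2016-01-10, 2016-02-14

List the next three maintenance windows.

These are Sundays at 28- or 35-day spacing (28, 35, 28, 35).
The pattern: 2nd Sunday of the month.
March 2016 — 2nd Sunday is 2016-03-13.
2nd Sunday of April 2016: 2016-04-10.
2nd Sunday of May 2016: 2016-05-08.

2016-03-13, 2016-04-10, 2016-05-08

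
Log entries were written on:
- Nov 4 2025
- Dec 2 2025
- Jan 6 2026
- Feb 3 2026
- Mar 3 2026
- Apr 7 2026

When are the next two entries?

May 5 2026, Jun 2 2026

All dates are Tuesdays, 28, 35, 28, 28, 35 days apart.
Specifically, the 1st Tuesday of each month.
May 2026 — 1st Tuesday is May 5 2026.
1st Tuesday of June 2026: Jun 2 2026.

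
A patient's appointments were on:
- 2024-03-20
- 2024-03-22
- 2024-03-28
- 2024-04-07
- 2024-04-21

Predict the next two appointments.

2024-05-09, 2024-05-31

The spacing grows by 4 each time: 2, 6, 10, 14 days.
Next gap: 18 days. 2024-04-21 + 18 days = 2024-05-09.
Next gap: 22 days. 2024-05-09 + 22 days = 2024-05-31.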